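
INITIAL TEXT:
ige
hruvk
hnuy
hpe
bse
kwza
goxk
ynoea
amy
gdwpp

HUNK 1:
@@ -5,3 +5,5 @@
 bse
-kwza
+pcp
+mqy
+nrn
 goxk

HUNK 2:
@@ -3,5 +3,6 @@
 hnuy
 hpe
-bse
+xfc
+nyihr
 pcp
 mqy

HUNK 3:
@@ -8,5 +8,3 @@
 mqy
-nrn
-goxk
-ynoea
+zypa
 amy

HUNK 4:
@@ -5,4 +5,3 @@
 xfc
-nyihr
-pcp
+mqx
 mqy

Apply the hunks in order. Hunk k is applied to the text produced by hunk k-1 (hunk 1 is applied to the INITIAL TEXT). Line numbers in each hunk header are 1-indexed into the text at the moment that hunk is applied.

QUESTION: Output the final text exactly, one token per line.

Answer: ige
hruvk
hnuy
hpe
xfc
mqx
mqy
zypa
amy
gdwpp

Derivation:
Hunk 1: at line 5 remove [kwza] add [pcp,mqy,nrn] -> 12 lines: ige hruvk hnuy hpe bse pcp mqy nrn goxk ynoea amy gdwpp
Hunk 2: at line 3 remove [bse] add [xfc,nyihr] -> 13 lines: ige hruvk hnuy hpe xfc nyihr pcp mqy nrn goxk ynoea amy gdwpp
Hunk 3: at line 8 remove [nrn,goxk,ynoea] add [zypa] -> 11 lines: ige hruvk hnuy hpe xfc nyihr pcp mqy zypa amy gdwpp
Hunk 4: at line 5 remove [nyihr,pcp] add [mqx] -> 10 lines: ige hruvk hnuy hpe xfc mqx mqy zypa amy gdwpp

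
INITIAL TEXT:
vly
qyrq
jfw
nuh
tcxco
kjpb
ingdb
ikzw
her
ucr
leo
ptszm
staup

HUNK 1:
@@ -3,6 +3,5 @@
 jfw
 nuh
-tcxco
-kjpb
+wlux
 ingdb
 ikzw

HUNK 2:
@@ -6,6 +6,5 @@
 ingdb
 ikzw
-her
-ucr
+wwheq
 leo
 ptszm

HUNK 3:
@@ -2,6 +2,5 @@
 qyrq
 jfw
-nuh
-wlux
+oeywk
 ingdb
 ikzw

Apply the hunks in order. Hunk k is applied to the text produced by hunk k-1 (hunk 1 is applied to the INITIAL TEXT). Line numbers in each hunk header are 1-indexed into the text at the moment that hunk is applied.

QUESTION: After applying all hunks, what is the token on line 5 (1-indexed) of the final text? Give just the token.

Hunk 1: at line 3 remove [tcxco,kjpb] add [wlux] -> 12 lines: vly qyrq jfw nuh wlux ingdb ikzw her ucr leo ptszm staup
Hunk 2: at line 6 remove [her,ucr] add [wwheq] -> 11 lines: vly qyrq jfw nuh wlux ingdb ikzw wwheq leo ptszm staup
Hunk 3: at line 2 remove [nuh,wlux] add [oeywk] -> 10 lines: vly qyrq jfw oeywk ingdb ikzw wwheq leo ptszm staup
Final line 5: ingdb

Answer: ingdb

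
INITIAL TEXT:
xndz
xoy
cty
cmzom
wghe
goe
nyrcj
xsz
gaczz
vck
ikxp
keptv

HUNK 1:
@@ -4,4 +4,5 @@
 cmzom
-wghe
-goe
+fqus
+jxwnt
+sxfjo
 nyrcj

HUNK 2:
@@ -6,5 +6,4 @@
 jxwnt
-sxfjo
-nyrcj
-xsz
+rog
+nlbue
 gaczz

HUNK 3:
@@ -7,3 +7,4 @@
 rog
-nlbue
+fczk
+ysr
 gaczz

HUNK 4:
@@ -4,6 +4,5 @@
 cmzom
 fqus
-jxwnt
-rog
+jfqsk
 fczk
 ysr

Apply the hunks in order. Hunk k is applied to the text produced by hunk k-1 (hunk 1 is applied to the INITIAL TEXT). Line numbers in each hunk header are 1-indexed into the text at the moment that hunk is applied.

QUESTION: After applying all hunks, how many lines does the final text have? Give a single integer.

Answer: 12

Derivation:
Hunk 1: at line 4 remove [wghe,goe] add [fqus,jxwnt,sxfjo] -> 13 lines: xndz xoy cty cmzom fqus jxwnt sxfjo nyrcj xsz gaczz vck ikxp keptv
Hunk 2: at line 6 remove [sxfjo,nyrcj,xsz] add [rog,nlbue] -> 12 lines: xndz xoy cty cmzom fqus jxwnt rog nlbue gaczz vck ikxp keptv
Hunk 3: at line 7 remove [nlbue] add [fczk,ysr] -> 13 lines: xndz xoy cty cmzom fqus jxwnt rog fczk ysr gaczz vck ikxp keptv
Hunk 4: at line 4 remove [jxwnt,rog] add [jfqsk] -> 12 lines: xndz xoy cty cmzom fqus jfqsk fczk ysr gaczz vck ikxp keptv
Final line count: 12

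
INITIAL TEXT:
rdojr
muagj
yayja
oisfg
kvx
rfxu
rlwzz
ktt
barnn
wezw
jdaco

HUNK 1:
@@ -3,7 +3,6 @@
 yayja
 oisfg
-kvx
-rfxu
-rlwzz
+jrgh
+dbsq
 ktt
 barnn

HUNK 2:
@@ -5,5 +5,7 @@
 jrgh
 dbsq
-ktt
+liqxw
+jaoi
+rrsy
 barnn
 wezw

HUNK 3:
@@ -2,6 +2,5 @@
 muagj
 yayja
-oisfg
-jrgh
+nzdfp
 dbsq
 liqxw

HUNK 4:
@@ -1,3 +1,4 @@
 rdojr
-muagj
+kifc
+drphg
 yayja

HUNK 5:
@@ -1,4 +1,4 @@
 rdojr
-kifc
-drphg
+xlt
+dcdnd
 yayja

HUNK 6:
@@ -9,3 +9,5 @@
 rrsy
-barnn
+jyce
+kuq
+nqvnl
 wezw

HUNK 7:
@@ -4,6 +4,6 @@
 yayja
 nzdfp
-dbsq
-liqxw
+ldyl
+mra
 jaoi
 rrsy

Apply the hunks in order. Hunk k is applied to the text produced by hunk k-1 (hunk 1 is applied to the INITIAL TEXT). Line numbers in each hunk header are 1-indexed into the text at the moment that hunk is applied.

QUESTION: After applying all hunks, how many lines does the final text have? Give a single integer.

Answer: 14

Derivation:
Hunk 1: at line 3 remove [kvx,rfxu,rlwzz] add [jrgh,dbsq] -> 10 lines: rdojr muagj yayja oisfg jrgh dbsq ktt barnn wezw jdaco
Hunk 2: at line 5 remove [ktt] add [liqxw,jaoi,rrsy] -> 12 lines: rdojr muagj yayja oisfg jrgh dbsq liqxw jaoi rrsy barnn wezw jdaco
Hunk 3: at line 2 remove [oisfg,jrgh] add [nzdfp] -> 11 lines: rdojr muagj yayja nzdfp dbsq liqxw jaoi rrsy barnn wezw jdaco
Hunk 4: at line 1 remove [muagj] add [kifc,drphg] -> 12 lines: rdojr kifc drphg yayja nzdfp dbsq liqxw jaoi rrsy barnn wezw jdaco
Hunk 5: at line 1 remove [kifc,drphg] add [xlt,dcdnd] -> 12 lines: rdojr xlt dcdnd yayja nzdfp dbsq liqxw jaoi rrsy barnn wezw jdaco
Hunk 6: at line 9 remove [barnn] add [jyce,kuq,nqvnl] -> 14 lines: rdojr xlt dcdnd yayja nzdfp dbsq liqxw jaoi rrsy jyce kuq nqvnl wezw jdaco
Hunk 7: at line 4 remove [dbsq,liqxw] add [ldyl,mra] -> 14 lines: rdojr xlt dcdnd yayja nzdfp ldyl mra jaoi rrsy jyce kuq nqvnl wezw jdaco
Final line count: 14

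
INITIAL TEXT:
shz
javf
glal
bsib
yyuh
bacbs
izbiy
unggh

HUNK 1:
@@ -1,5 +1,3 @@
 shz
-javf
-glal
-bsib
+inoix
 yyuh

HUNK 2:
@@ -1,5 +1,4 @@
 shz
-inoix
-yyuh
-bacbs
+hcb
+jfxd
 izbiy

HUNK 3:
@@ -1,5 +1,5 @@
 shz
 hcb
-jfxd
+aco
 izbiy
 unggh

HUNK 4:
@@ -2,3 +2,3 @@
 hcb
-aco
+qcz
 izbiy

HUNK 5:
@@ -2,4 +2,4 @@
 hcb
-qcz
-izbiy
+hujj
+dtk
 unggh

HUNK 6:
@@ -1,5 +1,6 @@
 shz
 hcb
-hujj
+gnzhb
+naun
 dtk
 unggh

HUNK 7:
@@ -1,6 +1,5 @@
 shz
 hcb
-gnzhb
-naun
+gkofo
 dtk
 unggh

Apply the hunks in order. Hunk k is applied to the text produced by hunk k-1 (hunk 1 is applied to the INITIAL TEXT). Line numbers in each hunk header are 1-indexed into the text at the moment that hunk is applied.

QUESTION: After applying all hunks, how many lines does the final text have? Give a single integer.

Answer: 5

Derivation:
Hunk 1: at line 1 remove [javf,glal,bsib] add [inoix] -> 6 lines: shz inoix yyuh bacbs izbiy unggh
Hunk 2: at line 1 remove [inoix,yyuh,bacbs] add [hcb,jfxd] -> 5 lines: shz hcb jfxd izbiy unggh
Hunk 3: at line 1 remove [jfxd] add [aco] -> 5 lines: shz hcb aco izbiy unggh
Hunk 4: at line 2 remove [aco] add [qcz] -> 5 lines: shz hcb qcz izbiy unggh
Hunk 5: at line 2 remove [qcz,izbiy] add [hujj,dtk] -> 5 lines: shz hcb hujj dtk unggh
Hunk 6: at line 1 remove [hujj] add [gnzhb,naun] -> 6 lines: shz hcb gnzhb naun dtk unggh
Hunk 7: at line 1 remove [gnzhb,naun] add [gkofo] -> 5 lines: shz hcb gkofo dtk unggh
Final line count: 5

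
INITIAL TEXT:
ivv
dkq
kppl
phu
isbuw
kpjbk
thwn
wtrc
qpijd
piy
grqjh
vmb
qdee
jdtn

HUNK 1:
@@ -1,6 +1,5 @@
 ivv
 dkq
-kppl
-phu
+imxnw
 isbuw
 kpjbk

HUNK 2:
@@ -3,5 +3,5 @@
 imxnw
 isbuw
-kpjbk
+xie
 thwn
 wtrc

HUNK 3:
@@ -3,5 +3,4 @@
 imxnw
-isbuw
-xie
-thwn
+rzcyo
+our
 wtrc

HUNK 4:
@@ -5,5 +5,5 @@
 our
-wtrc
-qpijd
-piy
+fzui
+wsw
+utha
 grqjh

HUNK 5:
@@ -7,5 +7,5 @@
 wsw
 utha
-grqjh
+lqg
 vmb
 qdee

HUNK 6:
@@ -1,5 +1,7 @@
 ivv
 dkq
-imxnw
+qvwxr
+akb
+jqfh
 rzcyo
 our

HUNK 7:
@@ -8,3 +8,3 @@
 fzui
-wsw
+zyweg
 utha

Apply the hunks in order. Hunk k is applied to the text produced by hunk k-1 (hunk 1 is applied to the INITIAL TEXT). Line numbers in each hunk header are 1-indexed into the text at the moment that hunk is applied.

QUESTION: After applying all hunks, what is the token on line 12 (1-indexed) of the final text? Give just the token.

Answer: vmb

Derivation:
Hunk 1: at line 1 remove [kppl,phu] add [imxnw] -> 13 lines: ivv dkq imxnw isbuw kpjbk thwn wtrc qpijd piy grqjh vmb qdee jdtn
Hunk 2: at line 3 remove [kpjbk] add [xie] -> 13 lines: ivv dkq imxnw isbuw xie thwn wtrc qpijd piy grqjh vmb qdee jdtn
Hunk 3: at line 3 remove [isbuw,xie,thwn] add [rzcyo,our] -> 12 lines: ivv dkq imxnw rzcyo our wtrc qpijd piy grqjh vmb qdee jdtn
Hunk 4: at line 5 remove [wtrc,qpijd,piy] add [fzui,wsw,utha] -> 12 lines: ivv dkq imxnw rzcyo our fzui wsw utha grqjh vmb qdee jdtn
Hunk 5: at line 7 remove [grqjh] add [lqg] -> 12 lines: ivv dkq imxnw rzcyo our fzui wsw utha lqg vmb qdee jdtn
Hunk 6: at line 1 remove [imxnw] add [qvwxr,akb,jqfh] -> 14 lines: ivv dkq qvwxr akb jqfh rzcyo our fzui wsw utha lqg vmb qdee jdtn
Hunk 7: at line 8 remove [wsw] add [zyweg] -> 14 lines: ivv dkq qvwxr akb jqfh rzcyo our fzui zyweg utha lqg vmb qdee jdtn
Final line 12: vmb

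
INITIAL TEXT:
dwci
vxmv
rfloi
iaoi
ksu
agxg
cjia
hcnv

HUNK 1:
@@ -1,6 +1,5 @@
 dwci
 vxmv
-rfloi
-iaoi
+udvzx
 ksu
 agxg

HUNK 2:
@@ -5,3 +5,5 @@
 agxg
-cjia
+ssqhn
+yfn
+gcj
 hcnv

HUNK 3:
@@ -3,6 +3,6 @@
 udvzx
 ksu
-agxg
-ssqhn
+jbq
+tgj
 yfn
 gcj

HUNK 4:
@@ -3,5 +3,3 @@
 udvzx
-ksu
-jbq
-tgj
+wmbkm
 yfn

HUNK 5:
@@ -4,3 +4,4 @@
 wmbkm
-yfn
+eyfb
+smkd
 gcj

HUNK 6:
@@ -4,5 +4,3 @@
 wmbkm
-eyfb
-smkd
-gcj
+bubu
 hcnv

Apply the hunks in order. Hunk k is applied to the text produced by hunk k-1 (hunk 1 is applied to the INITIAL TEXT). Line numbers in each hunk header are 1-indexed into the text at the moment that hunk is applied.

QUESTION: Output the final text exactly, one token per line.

Answer: dwci
vxmv
udvzx
wmbkm
bubu
hcnv

Derivation:
Hunk 1: at line 1 remove [rfloi,iaoi] add [udvzx] -> 7 lines: dwci vxmv udvzx ksu agxg cjia hcnv
Hunk 2: at line 5 remove [cjia] add [ssqhn,yfn,gcj] -> 9 lines: dwci vxmv udvzx ksu agxg ssqhn yfn gcj hcnv
Hunk 3: at line 3 remove [agxg,ssqhn] add [jbq,tgj] -> 9 lines: dwci vxmv udvzx ksu jbq tgj yfn gcj hcnv
Hunk 4: at line 3 remove [ksu,jbq,tgj] add [wmbkm] -> 7 lines: dwci vxmv udvzx wmbkm yfn gcj hcnv
Hunk 5: at line 4 remove [yfn] add [eyfb,smkd] -> 8 lines: dwci vxmv udvzx wmbkm eyfb smkd gcj hcnv
Hunk 6: at line 4 remove [eyfb,smkd,gcj] add [bubu] -> 6 lines: dwci vxmv udvzx wmbkm bubu hcnv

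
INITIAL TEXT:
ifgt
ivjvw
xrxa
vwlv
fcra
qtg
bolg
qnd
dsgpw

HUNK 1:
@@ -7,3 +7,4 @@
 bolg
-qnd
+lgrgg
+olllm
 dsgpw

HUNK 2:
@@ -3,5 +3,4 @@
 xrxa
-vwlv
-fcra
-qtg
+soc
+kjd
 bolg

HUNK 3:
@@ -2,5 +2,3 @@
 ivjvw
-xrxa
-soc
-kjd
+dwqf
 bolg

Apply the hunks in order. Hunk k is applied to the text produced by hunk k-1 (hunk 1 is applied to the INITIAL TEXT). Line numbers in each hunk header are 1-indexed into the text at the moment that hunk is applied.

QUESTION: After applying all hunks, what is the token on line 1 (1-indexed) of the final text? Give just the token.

Hunk 1: at line 7 remove [qnd] add [lgrgg,olllm] -> 10 lines: ifgt ivjvw xrxa vwlv fcra qtg bolg lgrgg olllm dsgpw
Hunk 2: at line 3 remove [vwlv,fcra,qtg] add [soc,kjd] -> 9 lines: ifgt ivjvw xrxa soc kjd bolg lgrgg olllm dsgpw
Hunk 3: at line 2 remove [xrxa,soc,kjd] add [dwqf] -> 7 lines: ifgt ivjvw dwqf bolg lgrgg olllm dsgpw
Final line 1: ifgt

Answer: ifgt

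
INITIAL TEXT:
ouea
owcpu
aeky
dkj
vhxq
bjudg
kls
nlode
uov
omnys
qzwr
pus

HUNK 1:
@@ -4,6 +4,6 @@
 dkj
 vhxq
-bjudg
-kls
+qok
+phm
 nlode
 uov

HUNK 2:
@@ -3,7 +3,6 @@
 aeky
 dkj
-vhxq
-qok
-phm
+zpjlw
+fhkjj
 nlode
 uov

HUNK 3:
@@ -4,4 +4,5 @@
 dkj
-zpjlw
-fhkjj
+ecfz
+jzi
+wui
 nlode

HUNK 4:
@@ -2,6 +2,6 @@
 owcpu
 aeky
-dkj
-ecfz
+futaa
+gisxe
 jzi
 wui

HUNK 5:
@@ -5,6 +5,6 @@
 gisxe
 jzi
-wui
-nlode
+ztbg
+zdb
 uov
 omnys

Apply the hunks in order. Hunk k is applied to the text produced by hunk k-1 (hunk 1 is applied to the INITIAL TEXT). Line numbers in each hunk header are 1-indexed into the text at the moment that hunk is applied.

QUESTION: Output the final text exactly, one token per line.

Answer: ouea
owcpu
aeky
futaa
gisxe
jzi
ztbg
zdb
uov
omnys
qzwr
pus

Derivation:
Hunk 1: at line 4 remove [bjudg,kls] add [qok,phm] -> 12 lines: ouea owcpu aeky dkj vhxq qok phm nlode uov omnys qzwr pus
Hunk 2: at line 3 remove [vhxq,qok,phm] add [zpjlw,fhkjj] -> 11 lines: ouea owcpu aeky dkj zpjlw fhkjj nlode uov omnys qzwr pus
Hunk 3: at line 4 remove [zpjlw,fhkjj] add [ecfz,jzi,wui] -> 12 lines: ouea owcpu aeky dkj ecfz jzi wui nlode uov omnys qzwr pus
Hunk 4: at line 2 remove [dkj,ecfz] add [futaa,gisxe] -> 12 lines: ouea owcpu aeky futaa gisxe jzi wui nlode uov omnys qzwr pus
Hunk 5: at line 5 remove [wui,nlode] add [ztbg,zdb] -> 12 lines: ouea owcpu aeky futaa gisxe jzi ztbg zdb uov omnys qzwr pus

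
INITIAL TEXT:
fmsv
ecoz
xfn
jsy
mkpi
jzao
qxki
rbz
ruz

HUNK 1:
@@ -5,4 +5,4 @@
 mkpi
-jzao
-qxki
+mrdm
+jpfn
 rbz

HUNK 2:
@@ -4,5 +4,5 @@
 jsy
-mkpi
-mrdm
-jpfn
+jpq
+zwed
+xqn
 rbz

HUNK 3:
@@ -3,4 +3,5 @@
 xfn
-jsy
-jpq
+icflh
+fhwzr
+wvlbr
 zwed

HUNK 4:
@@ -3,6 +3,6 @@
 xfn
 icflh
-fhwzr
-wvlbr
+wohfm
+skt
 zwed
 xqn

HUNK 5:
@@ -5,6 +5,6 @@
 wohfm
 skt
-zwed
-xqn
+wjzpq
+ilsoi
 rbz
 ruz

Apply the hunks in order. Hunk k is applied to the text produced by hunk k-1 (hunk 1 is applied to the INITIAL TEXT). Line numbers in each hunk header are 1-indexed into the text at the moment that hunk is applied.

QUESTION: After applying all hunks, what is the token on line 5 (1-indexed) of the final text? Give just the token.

Answer: wohfm

Derivation:
Hunk 1: at line 5 remove [jzao,qxki] add [mrdm,jpfn] -> 9 lines: fmsv ecoz xfn jsy mkpi mrdm jpfn rbz ruz
Hunk 2: at line 4 remove [mkpi,mrdm,jpfn] add [jpq,zwed,xqn] -> 9 lines: fmsv ecoz xfn jsy jpq zwed xqn rbz ruz
Hunk 3: at line 3 remove [jsy,jpq] add [icflh,fhwzr,wvlbr] -> 10 lines: fmsv ecoz xfn icflh fhwzr wvlbr zwed xqn rbz ruz
Hunk 4: at line 3 remove [fhwzr,wvlbr] add [wohfm,skt] -> 10 lines: fmsv ecoz xfn icflh wohfm skt zwed xqn rbz ruz
Hunk 5: at line 5 remove [zwed,xqn] add [wjzpq,ilsoi] -> 10 lines: fmsv ecoz xfn icflh wohfm skt wjzpq ilsoi rbz ruz
Final line 5: wohfm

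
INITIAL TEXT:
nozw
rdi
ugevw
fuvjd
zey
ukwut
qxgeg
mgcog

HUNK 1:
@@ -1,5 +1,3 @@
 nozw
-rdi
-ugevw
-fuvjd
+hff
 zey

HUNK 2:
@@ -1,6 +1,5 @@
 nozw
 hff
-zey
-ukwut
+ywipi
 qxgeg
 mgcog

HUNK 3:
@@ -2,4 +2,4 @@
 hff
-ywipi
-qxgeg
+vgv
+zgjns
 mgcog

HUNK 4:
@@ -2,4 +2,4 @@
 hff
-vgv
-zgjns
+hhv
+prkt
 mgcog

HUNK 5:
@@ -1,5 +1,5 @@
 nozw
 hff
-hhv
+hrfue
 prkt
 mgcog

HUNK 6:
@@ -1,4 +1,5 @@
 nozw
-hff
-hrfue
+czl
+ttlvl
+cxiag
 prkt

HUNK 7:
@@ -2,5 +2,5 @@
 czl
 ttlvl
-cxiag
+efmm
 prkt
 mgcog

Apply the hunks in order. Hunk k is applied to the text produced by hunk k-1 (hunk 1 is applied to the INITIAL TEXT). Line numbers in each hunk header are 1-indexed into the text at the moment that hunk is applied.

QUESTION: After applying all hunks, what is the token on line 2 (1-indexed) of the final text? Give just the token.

Answer: czl

Derivation:
Hunk 1: at line 1 remove [rdi,ugevw,fuvjd] add [hff] -> 6 lines: nozw hff zey ukwut qxgeg mgcog
Hunk 2: at line 1 remove [zey,ukwut] add [ywipi] -> 5 lines: nozw hff ywipi qxgeg mgcog
Hunk 3: at line 2 remove [ywipi,qxgeg] add [vgv,zgjns] -> 5 lines: nozw hff vgv zgjns mgcog
Hunk 4: at line 2 remove [vgv,zgjns] add [hhv,prkt] -> 5 lines: nozw hff hhv prkt mgcog
Hunk 5: at line 1 remove [hhv] add [hrfue] -> 5 lines: nozw hff hrfue prkt mgcog
Hunk 6: at line 1 remove [hff,hrfue] add [czl,ttlvl,cxiag] -> 6 lines: nozw czl ttlvl cxiag prkt mgcog
Hunk 7: at line 2 remove [cxiag] add [efmm] -> 6 lines: nozw czl ttlvl efmm prkt mgcog
Final line 2: czl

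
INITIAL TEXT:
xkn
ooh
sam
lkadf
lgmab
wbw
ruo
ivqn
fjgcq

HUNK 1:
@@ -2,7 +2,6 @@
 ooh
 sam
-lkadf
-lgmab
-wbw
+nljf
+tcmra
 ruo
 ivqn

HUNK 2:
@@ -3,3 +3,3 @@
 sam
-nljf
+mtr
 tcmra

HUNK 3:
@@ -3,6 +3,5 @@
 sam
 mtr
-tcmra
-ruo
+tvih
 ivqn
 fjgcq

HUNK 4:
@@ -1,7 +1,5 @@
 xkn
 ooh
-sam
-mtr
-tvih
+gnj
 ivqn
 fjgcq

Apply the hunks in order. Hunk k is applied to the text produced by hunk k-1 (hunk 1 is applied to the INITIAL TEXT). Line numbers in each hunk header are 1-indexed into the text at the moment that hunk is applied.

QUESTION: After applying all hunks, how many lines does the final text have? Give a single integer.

Answer: 5

Derivation:
Hunk 1: at line 2 remove [lkadf,lgmab,wbw] add [nljf,tcmra] -> 8 lines: xkn ooh sam nljf tcmra ruo ivqn fjgcq
Hunk 2: at line 3 remove [nljf] add [mtr] -> 8 lines: xkn ooh sam mtr tcmra ruo ivqn fjgcq
Hunk 3: at line 3 remove [tcmra,ruo] add [tvih] -> 7 lines: xkn ooh sam mtr tvih ivqn fjgcq
Hunk 4: at line 1 remove [sam,mtr,tvih] add [gnj] -> 5 lines: xkn ooh gnj ivqn fjgcq
Final line count: 5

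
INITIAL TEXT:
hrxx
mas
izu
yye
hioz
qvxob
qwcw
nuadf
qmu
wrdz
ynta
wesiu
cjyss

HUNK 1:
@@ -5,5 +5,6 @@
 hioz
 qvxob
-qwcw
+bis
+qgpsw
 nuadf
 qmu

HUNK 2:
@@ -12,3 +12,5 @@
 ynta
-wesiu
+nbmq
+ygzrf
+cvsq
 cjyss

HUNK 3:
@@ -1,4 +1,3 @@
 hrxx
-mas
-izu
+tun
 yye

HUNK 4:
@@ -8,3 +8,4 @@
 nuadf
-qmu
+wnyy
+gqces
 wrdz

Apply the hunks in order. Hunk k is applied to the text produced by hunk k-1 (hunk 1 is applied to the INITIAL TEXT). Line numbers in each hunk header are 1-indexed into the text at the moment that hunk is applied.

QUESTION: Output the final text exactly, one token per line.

Hunk 1: at line 5 remove [qwcw] add [bis,qgpsw] -> 14 lines: hrxx mas izu yye hioz qvxob bis qgpsw nuadf qmu wrdz ynta wesiu cjyss
Hunk 2: at line 12 remove [wesiu] add [nbmq,ygzrf,cvsq] -> 16 lines: hrxx mas izu yye hioz qvxob bis qgpsw nuadf qmu wrdz ynta nbmq ygzrf cvsq cjyss
Hunk 3: at line 1 remove [mas,izu] add [tun] -> 15 lines: hrxx tun yye hioz qvxob bis qgpsw nuadf qmu wrdz ynta nbmq ygzrf cvsq cjyss
Hunk 4: at line 8 remove [qmu] add [wnyy,gqces] -> 16 lines: hrxx tun yye hioz qvxob bis qgpsw nuadf wnyy gqces wrdz ynta nbmq ygzrf cvsq cjyss

Answer: hrxx
tun
yye
hioz
qvxob
bis
qgpsw
nuadf
wnyy
gqces
wrdz
ynta
nbmq
ygzrf
cvsq
cjyss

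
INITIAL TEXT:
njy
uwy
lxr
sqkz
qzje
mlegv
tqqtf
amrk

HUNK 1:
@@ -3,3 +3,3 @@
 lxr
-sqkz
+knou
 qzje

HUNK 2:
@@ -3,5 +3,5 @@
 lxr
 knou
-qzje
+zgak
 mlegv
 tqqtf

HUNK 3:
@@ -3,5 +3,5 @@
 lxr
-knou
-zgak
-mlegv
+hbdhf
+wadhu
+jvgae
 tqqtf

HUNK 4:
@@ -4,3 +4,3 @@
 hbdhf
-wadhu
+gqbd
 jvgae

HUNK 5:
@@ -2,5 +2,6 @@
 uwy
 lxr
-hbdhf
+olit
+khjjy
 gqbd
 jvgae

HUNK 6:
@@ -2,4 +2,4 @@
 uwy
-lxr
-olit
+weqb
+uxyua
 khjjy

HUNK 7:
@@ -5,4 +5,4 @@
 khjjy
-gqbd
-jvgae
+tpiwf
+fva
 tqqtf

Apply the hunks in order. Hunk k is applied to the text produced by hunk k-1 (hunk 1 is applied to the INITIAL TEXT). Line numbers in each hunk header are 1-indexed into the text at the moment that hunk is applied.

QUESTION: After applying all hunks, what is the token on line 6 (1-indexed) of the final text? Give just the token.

Answer: tpiwf

Derivation:
Hunk 1: at line 3 remove [sqkz] add [knou] -> 8 lines: njy uwy lxr knou qzje mlegv tqqtf amrk
Hunk 2: at line 3 remove [qzje] add [zgak] -> 8 lines: njy uwy lxr knou zgak mlegv tqqtf amrk
Hunk 3: at line 3 remove [knou,zgak,mlegv] add [hbdhf,wadhu,jvgae] -> 8 lines: njy uwy lxr hbdhf wadhu jvgae tqqtf amrk
Hunk 4: at line 4 remove [wadhu] add [gqbd] -> 8 lines: njy uwy lxr hbdhf gqbd jvgae tqqtf amrk
Hunk 5: at line 2 remove [hbdhf] add [olit,khjjy] -> 9 lines: njy uwy lxr olit khjjy gqbd jvgae tqqtf amrk
Hunk 6: at line 2 remove [lxr,olit] add [weqb,uxyua] -> 9 lines: njy uwy weqb uxyua khjjy gqbd jvgae tqqtf amrk
Hunk 7: at line 5 remove [gqbd,jvgae] add [tpiwf,fva] -> 9 lines: njy uwy weqb uxyua khjjy tpiwf fva tqqtf amrk
Final line 6: tpiwf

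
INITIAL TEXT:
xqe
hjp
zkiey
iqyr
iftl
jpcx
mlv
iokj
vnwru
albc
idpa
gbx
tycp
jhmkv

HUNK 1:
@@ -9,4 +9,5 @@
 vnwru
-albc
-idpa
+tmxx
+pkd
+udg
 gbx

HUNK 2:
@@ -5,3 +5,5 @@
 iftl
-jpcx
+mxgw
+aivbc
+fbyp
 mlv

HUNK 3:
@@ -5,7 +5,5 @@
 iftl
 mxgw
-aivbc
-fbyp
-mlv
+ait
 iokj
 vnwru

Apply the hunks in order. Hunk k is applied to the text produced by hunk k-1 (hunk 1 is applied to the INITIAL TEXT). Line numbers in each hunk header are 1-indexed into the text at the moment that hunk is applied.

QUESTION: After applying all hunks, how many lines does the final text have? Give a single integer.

Answer: 15

Derivation:
Hunk 1: at line 9 remove [albc,idpa] add [tmxx,pkd,udg] -> 15 lines: xqe hjp zkiey iqyr iftl jpcx mlv iokj vnwru tmxx pkd udg gbx tycp jhmkv
Hunk 2: at line 5 remove [jpcx] add [mxgw,aivbc,fbyp] -> 17 lines: xqe hjp zkiey iqyr iftl mxgw aivbc fbyp mlv iokj vnwru tmxx pkd udg gbx tycp jhmkv
Hunk 3: at line 5 remove [aivbc,fbyp,mlv] add [ait] -> 15 lines: xqe hjp zkiey iqyr iftl mxgw ait iokj vnwru tmxx pkd udg gbx tycp jhmkv
Final line count: 15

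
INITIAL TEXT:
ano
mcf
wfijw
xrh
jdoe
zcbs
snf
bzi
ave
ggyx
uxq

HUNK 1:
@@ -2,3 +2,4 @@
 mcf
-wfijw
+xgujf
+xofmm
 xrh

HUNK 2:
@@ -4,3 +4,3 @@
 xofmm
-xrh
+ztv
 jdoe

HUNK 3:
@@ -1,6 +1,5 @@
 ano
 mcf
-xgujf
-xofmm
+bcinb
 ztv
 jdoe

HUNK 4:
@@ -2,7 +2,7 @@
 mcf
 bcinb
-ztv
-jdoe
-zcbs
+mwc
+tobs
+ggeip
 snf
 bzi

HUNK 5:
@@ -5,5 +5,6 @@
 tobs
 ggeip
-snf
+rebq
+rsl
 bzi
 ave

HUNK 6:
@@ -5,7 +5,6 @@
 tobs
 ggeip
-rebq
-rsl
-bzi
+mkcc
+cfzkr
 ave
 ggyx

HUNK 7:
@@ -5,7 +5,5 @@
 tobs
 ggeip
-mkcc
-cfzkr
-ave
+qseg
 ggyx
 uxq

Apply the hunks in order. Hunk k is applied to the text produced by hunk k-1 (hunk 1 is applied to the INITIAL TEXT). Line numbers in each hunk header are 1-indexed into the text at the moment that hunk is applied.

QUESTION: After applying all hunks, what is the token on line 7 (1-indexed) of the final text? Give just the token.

Answer: qseg

Derivation:
Hunk 1: at line 2 remove [wfijw] add [xgujf,xofmm] -> 12 lines: ano mcf xgujf xofmm xrh jdoe zcbs snf bzi ave ggyx uxq
Hunk 2: at line 4 remove [xrh] add [ztv] -> 12 lines: ano mcf xgujf xofmm ztv jdoe zcbs snf bzi ave ggyx uxq
Hunk 3: at line 1 remove [xgujf,xofmm] add [bcinb] -> 11 lines: ano mcf bcinb ztv jdoe zcbs snf bzi ave ggyx uxq
Hunk 4: at line 2 remove [ztv,jdoe,zcbs] add [mwc,tobs,ggeip] -> 11 lines: ano mcf bcinb mwc tobs ggeip snf bzi ave ggyx uxq
Hunk 5: at line 5 remove [snf] add [rebq,rsl] -> 12 lines: ano mcf bcinb mwc tobs ggeip rebq rsl bzi ave ggyx uxq
Hunk 6: at line 5 remove [rebq,rsl,bzi] add [mkcc,cfzkr] -> 11 lines: ano mcf bcinb mwc tobs ggeip mkcc cfzkr ave ggyx uxq
Hunk 7: at line 5 remove [mkcc,cfzkr,ave] add [qseg] -> 9 lines: ano mcf bcinb mwc tobs ggeip qseg ggyx uxq
Final line 7: qseg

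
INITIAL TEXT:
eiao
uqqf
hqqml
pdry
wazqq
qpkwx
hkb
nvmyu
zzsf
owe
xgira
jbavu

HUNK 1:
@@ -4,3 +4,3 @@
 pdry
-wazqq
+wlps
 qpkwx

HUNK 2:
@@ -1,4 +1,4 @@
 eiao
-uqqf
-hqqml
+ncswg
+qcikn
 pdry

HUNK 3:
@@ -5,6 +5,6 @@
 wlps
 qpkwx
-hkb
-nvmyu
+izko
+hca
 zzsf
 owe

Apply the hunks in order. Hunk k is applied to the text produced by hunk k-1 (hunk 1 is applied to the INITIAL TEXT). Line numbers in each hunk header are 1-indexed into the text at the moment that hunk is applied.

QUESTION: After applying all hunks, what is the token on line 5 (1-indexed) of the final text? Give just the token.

Answer: wlps

Derivation:
Hunk 1: at line 4 remove [wazqq] add [wlps] -> 12 lines: eiao uqqf hqqml pdry wlps qpkwx hkb nvmyu zzsf owe xgira jbavu
Hunk 2: at line 1 remove [uqqf,hqqml] add [ncswg,qcikn] -> 12 lines: eiao ncswg qcikn pdry wlps qpkwx hkb nvmyu zzsf owe xgira jbavu
Hunk 3: at line 5 remove [hkb,nvmyu] add [izko,hca] -> 12 lines: eiao ncswg qcikn pdry wlps qpkwx izko hca zzsf owe xgira jbavu
Final line 5: wlps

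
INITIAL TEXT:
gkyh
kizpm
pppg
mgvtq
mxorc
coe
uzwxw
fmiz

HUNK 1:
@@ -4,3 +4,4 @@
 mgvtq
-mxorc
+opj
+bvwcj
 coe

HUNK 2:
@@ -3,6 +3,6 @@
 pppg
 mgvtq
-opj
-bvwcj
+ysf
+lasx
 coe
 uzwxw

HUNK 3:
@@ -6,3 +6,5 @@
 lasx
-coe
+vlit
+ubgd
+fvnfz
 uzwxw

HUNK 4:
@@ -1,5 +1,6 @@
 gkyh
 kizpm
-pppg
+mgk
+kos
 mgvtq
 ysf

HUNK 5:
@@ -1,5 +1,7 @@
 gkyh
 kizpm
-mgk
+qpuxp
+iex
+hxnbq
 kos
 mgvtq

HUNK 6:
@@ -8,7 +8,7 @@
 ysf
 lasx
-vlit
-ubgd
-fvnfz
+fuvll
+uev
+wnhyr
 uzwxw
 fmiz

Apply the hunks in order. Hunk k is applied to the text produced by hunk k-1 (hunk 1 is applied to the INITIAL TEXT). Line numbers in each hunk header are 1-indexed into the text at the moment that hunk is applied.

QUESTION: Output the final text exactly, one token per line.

Hunk 1: at line 4 remove [mxorc] add [opj,bvwcj] -> 9 lines: gkyh kizpm pppg mgvtq opj bvwcj coe uzwxw fmiz
Hunk 2: at line 3 remove [opj,bvwcj] add [ysf,lasx] -> 9 lines: gkyh kizpm pppg mgvtq ysf lasx coe uzwxw fmiz
Hunk 3: at line 6 remove [coe] add [vlit,ubgd,fvnfz] -> 11 lines: gkyh kizpm pppg mgvtq ysf lasx vlit ubgd fvnfz uzwxw fmiz
Hunk 4: at line 1 remove [pppg] add [mgk,kos] -> 12 lines: gkyh kizpm mgk kos mgvtq ysf lasx vlit ubgd fvnfz uzwxw fmiz
Hunk 5: at line 1 remove [mgk] add [qpuxp,iex,hxnbq] -> 14 lines: gkyh kizpm qpuxp iex hxnbq kos mgvtq ysf lasx vlit ubgd fvnfz uzwxw fmiz
Hunk 6: at line 8 remove [vlit,ubgd,fvnfz] add [fuvll,uev,wnhyr] -> 14 lines: gkyh kizpm qpuxp iex hxnbq kos mgvtq ysf lasx fuvll uev wnhyr uzwxw fmiz

Answer: gkyh
kizpm
qpuxp
iex
hxnbq
kos
mgvtq
ysf
lasx
fuvll
uev
wnhyr
uzwxw
fmiz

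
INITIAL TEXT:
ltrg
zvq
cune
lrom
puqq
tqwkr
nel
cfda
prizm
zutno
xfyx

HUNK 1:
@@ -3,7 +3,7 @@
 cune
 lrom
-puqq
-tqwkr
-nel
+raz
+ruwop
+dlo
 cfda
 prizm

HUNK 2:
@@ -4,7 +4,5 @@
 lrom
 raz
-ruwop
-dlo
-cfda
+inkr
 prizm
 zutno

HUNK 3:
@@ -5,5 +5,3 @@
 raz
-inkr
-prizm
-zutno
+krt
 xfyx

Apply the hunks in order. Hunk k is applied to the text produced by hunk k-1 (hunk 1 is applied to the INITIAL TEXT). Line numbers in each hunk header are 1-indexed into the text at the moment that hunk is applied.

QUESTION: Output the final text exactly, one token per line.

Hunk 1: at line 3 remove [puqq,tqwkr,nel] add [raz,ruwop,dlo] -> 11 lines: ltrg zvq cune lrom raz ruwop dlo cfda prizm zutno xfyx
Hunk 2: at line 4 remove [ruwop,dlo,cfda] add [inkr] -> 9 lines: ltrg zvq cune lrom raz inkr prizm zutno xfyx
Hunk 3: at line 5 remove [inkr,prizm,zutno] add [krt] -> 7 lines: ltrg zvq cune lrom raz krt xfyx

Answer: ltrg
zvq
cune
lrom
raz
krt
xfyx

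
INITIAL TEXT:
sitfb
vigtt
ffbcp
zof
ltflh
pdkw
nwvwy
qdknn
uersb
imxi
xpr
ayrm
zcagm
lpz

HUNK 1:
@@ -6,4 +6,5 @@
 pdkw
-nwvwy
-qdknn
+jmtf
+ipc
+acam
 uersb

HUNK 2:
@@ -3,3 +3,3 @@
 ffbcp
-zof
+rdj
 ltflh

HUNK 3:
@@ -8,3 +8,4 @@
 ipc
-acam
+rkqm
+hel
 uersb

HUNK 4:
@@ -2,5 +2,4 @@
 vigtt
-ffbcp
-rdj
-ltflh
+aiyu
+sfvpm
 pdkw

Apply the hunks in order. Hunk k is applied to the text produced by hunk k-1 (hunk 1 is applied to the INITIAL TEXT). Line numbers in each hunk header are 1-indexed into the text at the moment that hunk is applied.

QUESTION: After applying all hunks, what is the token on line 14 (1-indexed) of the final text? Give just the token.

Hunk 1: at line 6 remove [nwvwy,qdknn] add [jmtf,ipc,acam] -> 15 lines: sitfb vigtt ffbcp zof ltflh pdkw jmtf ipc acam uersb imxi xpr ayrm zcagm lpz
Hunk 2: at line 3 remove [zof] add [rdj] -> 15 lines: sitfb vigtt ffbcp rdj ltflh pdkw jmtf ipc acam uersb imxi xpr ayrm zcagm lpz
Hunk 3: at line 8 remove [acam] add [rkqm,hel] -> 16 lines: sitfb vigtt ffbcp rdj ltflh pdkw jmtf ipc rkqm hel uersb imxi xpr ayrm zcagm lpz
Hunk 4: at line 2 remove [ffbcp,rdj,ltflh] add [aiyu,sfvpm] -> 15 lines: sitfb vigtt aiyu sfvpm pdkw jmtf ipc rkqm hel uersb imxi xpr ayrm zcagm lpz
Final line 14: zcagm

Answer: zcagm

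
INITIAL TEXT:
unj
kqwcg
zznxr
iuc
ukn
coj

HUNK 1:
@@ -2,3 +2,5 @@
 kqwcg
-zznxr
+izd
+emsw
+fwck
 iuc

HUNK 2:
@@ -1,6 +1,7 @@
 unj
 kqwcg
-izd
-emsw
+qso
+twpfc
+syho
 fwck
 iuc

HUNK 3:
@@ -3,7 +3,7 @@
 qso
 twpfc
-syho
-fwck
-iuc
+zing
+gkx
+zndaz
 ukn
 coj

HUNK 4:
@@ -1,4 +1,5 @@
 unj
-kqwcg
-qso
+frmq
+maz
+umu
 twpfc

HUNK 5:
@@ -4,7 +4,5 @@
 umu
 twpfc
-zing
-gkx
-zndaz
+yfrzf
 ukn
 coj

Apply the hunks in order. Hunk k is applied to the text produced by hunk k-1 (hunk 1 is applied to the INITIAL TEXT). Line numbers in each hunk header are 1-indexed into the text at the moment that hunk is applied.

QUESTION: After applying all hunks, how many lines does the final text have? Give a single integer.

Answer: 8

Derivation:
Hunk 1: at line 2 remove [zznxr] add [izd,emsw,fwck] -> 8 lines: unj kqwcg izd emsw fwck iuc ukn coj
Hunk 2: at line 1 remove [izd,emsw] add [qso,twpfc,syho] -> 9 lines: unj kqwcg qso twpfc syho fwck iuc ukn coj
Hunk 3: at line 3 remove [syho,fwck,iuc] add [zing,gkx,zndaz] -> 9 lines: unj kqwcg qso twpfc zing gkx zndaz ukn coj
Hunk 4: at line 1 remove [kqwcg,qso] add [frmq,maz,umu] -> 10 lines: unj frmq maz umu twpfc zing gkx zndaz ukn coj
Hunk 5: at line 4 remove [zing,gkx,zndaz] add [yfrzf] -> 8 lines: unj frmq maz umu twpfc yfrzf ukn coj
Final line count: 8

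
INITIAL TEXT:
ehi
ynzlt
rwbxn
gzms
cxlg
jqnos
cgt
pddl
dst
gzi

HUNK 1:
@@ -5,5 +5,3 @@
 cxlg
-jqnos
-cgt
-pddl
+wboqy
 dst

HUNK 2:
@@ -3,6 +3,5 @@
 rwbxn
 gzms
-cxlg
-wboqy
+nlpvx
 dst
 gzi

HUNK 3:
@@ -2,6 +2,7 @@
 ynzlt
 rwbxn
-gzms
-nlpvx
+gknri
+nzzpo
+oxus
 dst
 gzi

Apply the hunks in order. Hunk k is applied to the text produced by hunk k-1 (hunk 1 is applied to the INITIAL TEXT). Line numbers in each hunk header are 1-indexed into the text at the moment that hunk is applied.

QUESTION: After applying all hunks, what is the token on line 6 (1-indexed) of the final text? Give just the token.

Answer: oxus

Derivation:
Hunk 1: at line 5 remove [jqnos,cgt,pddl] add [wboqy] -> 8 lines: ehi ynzlt rwbxn gzms cxlg wboqy dst gzi
Hunk 2: at line 3 remove [cxlg,wboqy] add [nlpvx] -> 7 lines: ehi ynzlt rwbxn gzms nlpvx dst gzi
Hunk 3: at line 2 remove [gzms,nlpvx] add [gknri,nzzpo,oxus] -> 8 lines: ehi ynzlt rwbxn gknri nzzpo oxus dst gzi
Final line 6: oxus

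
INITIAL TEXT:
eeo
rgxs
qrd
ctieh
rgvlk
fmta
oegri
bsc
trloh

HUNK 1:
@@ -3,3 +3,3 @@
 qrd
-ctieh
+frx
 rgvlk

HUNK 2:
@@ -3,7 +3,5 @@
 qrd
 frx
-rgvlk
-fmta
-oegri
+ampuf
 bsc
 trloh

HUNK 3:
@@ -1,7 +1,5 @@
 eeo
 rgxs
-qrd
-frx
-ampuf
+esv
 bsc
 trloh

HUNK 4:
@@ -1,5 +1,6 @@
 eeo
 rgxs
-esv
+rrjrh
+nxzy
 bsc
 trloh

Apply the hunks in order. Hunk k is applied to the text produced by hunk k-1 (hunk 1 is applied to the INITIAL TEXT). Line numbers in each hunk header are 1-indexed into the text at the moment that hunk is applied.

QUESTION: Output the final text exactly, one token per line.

Answer: eeo
rgxs
rrjrh
nxzy
bsc
trloh

Derivation:
Hunk 1: at line 3 remove [ctieh] add [frx] -> 9 lines: eeo rgxs qrd frx rgvlk fmta oegri bsc trloh
Hunk 2: at line 3 remove [rgvlk,fmta,oegri] add [ampuf] -> 7 lines: eeo rgxs qrd frx ampuf bsc trloh
Hunk 3: at line 1 remove [qrd,frx,ampuf] add [esv] -> 5 lines: eeo rgxs esv bsc trloh
Hunk 4: at line 1 remove [esv] add [rrjrh,nxzy] -> 6 lines: eeo rgxs rrjrh nxzy bsc trloh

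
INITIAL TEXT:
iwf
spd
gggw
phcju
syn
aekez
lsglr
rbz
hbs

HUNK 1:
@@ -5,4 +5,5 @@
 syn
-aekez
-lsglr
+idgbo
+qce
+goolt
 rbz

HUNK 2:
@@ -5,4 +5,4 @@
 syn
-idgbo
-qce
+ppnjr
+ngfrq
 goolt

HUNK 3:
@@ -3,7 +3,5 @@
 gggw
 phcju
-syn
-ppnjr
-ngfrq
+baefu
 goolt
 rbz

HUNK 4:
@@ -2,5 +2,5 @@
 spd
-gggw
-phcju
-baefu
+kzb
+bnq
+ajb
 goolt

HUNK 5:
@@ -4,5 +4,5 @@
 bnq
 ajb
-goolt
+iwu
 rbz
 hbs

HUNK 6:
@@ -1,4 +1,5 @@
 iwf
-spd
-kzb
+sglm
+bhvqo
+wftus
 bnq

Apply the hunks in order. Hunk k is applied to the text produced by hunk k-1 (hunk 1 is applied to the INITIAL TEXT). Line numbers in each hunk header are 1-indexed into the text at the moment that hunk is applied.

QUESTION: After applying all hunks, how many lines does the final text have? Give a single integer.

Answer: 9

Derivation:
Hunk 1: at line 5 remove [aekez,lsglr] add [idgbo,qce,goolt] -> 10 lines: iwf spd gggw phcju syn idgbo qce goolt rbz hbs
Hunk 2: at line 5 remove [idgbo,qce] add [ppnjr,ngfrq] -> 10 lines: iwf spd gggw phcju syn ppnjr ngfrq goolt rbz hbs
Hunk 3: at line 3 remove [syn,ppnjr,ngfrq] add [baefu] -> 8 lines: iwf spd gggw phcju baefu goolt rbz hbs
Hunk 4: at line 2 remove [gggw,phcju,baefu] add [kzb,bnq,ajb] -> 8 lines: iwf spd kzb bnq ajb goolt rbz hbs
Hunk 5: at line 4 remove [goolt] add [iwu] -> 8 lines: iwf spd kzb bnq ajb iwu rbz hbs
Hunk 6: at line 1 remove [spd,kzb] add [sglm,bhvqo,wftus] -> 9 lines: iwf sglm bhvqo wftus bnq ajb iwu rbz hbs
Final line count: 9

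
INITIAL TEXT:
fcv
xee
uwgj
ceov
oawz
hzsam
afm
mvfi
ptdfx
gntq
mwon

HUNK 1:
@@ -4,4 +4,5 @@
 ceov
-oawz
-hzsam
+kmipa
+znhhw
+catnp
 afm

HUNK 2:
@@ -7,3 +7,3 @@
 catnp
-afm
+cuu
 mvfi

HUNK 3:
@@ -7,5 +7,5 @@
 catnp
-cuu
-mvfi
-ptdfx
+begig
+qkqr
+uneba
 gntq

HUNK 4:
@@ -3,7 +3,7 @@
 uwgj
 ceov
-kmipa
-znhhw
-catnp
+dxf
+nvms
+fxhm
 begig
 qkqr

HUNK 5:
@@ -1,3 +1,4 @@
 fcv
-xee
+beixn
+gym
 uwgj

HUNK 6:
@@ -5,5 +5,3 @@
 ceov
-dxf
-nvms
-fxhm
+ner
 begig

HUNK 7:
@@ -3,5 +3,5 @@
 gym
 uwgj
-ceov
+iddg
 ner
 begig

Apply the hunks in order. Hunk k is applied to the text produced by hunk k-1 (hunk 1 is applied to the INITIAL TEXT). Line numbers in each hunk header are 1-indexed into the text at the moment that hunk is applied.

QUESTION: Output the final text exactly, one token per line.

Hunk 1: at line 4 remove [oawz,hzsam] add [kmipa,znhhw,catnp] -> 12 lines: fcv xee uwgj ceov kmipa znhhw catnp afm mvfi ptdfx gntq mwon
Hunk 2: at line 7 remove [afm] add [cuu] -> 12 lines: fcv xee uwgj ceov kmipa znhhw catnp cuu mvfi ptdfx gntq mwon
Hunk 3: at line 7 remove [cuu,mvfi,ptdfx] add [begig,qkqr,uneba] -> 12 lines: fcv xee uwgj ceov kmipa znhhw catnp begig qkqr uneba gntq mwon
Hunk 4: at line 3 remove [kmipa,znhhw,catnp] add [dxf,nvms,fxhm] -> 12 lines: fcv xee uwgj ceov dxf nvms fxhm begig qkqr uneba gntq mwon
Hunk 5: at line 1 remove [xee] add [beixn,gym] -> 13 lines: fcv beixn gym uwgj ceov dxf nvms fxhm begig qkqr uneba gntq mwon
Hunk 6: at line 5 remove [dxf,nvms,fxhm] add [ner] -> 11 lines: fcv beixn gym uwgj ceov ner begig qkqr uneba gntq mwon
Hunk 7: at line 3 remove [ceov] add [iddg] -> 11 lines: fcv beixn gym uwgj iddg ner begig qkqr uneba gntq mwon

Answer: fcv
beixn
gym
uwgj
iddg
ner
begig
qkqr
uneba
gntq
mwon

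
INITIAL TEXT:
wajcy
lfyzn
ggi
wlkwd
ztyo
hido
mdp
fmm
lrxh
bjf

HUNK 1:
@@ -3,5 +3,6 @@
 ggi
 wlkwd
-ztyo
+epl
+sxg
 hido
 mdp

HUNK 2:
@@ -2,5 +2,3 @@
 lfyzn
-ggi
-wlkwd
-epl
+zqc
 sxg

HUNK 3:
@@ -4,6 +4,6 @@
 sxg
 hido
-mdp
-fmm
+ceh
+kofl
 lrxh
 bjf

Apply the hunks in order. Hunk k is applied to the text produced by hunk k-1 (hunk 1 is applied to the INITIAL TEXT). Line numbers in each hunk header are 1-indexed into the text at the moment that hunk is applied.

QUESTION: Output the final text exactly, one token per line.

Hunk 1: at line 3 remove [ztyo] add [epl,sxg] -> 11 lines: wajcy lfyzn ggi wlkwd epl sxg hido mdp fmm lrxh bjf
Hunk 2: at line 2 remove [ggi,wlkwd,epl] add [zqc] -> 9 lines: wajcy lfyzn zqc sxg hido mdp fmm lrxh bjf
Hunk 3: at line 4 remove [mdp,fmm] add [ceh,kofl] -> 9 lines: wajcy lfyzn zqc sxg hido ceh kofl lrxh bjf

Answer: wajcy
lfyzn
zqc
sxg
hido
ceh
kofl
lrxh
bjf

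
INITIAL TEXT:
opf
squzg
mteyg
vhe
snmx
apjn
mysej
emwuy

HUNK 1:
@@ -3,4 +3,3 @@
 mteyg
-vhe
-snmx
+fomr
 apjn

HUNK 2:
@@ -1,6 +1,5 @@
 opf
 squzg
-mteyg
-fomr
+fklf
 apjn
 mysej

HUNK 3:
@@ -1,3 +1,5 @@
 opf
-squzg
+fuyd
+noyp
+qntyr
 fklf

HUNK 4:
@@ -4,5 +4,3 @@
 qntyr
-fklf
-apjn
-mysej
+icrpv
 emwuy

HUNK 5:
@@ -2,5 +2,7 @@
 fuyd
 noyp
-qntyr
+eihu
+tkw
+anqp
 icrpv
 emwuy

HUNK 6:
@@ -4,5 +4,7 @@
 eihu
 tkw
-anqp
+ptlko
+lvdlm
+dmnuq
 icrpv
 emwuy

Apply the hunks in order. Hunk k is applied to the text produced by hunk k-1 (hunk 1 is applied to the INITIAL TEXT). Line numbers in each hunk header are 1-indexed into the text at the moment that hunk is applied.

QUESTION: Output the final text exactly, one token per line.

Answer: opf
fuyd
noyp
eihu
tkw
ptlko
lvdlm
dmnuq
icrpv
emwuy

Derivation:
Hunk 1: at line 3 remove [vhe,snmx] add [fomr] -> 7 lines: opf squzg mteyg fomr apjn mysej emwuy
Hunk 2: at line 1 remove [mteyg,fomr] add [fklf] -> 6 lines: opf squzg fklf apjn mysej emwuy
Hunk 3: at line 1 remove [squzg] add [fuyd,noyp,qntyr] -> 8 lines: opf fuyd noyp qntyr fklf apjn mysej emwuy
Hunk 4: at line 4 remove [fklf,apjn,mysej] add [icrpv] -> 6 lines: opf fuyd noyp qntyr icrpv emwuy
Hunk 5: at line 2 remove [qntyr] add [eihu,tkw,anqp] -> 8 lines: opf fuyd noyp eihu tkw anqp icrpv emwuy
Hunk 6: at line 4 remove [anqp] add [ptlko,lvdlm,dmnuq] -> 10 lines: opf fuyd noyp eihu tkw ptlko lvdlm dmnuq icrpv emwuy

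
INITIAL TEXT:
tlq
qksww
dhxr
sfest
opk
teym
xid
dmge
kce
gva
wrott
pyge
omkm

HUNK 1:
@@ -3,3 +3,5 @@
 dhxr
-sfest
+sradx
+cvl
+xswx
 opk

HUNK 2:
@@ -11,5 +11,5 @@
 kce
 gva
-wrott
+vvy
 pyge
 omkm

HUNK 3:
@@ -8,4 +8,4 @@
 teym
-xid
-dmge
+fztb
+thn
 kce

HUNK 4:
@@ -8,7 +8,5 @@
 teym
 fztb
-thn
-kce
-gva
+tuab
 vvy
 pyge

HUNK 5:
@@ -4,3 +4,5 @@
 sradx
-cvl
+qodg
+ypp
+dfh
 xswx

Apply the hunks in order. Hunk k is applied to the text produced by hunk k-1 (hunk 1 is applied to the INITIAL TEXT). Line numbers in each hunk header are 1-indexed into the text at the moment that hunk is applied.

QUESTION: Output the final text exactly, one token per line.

Hunk 1: at line 3 remove [sfest] add [sradx,cvl,xswx] -> 15 lines: tlq qksww dhxr sradx cvl xswx opk teym xid dmge kce gva wrott pyge omkm
Hunk 2: at line 11 remove [wrott] add [vvy] -> 15 lines: tlq qksww dhxr sradx cvl xswx opk teym xid dmge kce gva vvy pyge omkm
Hunk 3: at line 8 remove [xid,dmge] add [fztb,thn] -> 15 lines: tlq qksww dhxr sradx cvl xswx opk teym fztb thn kce gva vvy pyge omkm
Hunk 4: at line 8 remove [thn,kce,gva] add [tuab] -> 13 lines: tlq qksww dhxr sradx cvl xswx opk teym fztb tuab vvy pyge omkm
Hunk 5: at line 4 remove [cvl] add [qodg,ypp,dfh] -> 15 lines: tlq qksww dhxr sradx qodg ypp dfh xswx opk teym fztb tuab vvy pyge omkm

Answer: tlq
qksww
dhxr
sradx
qodg
ypp
dfh
xswx
opk
teym
fztb
tuab
vvy
pyge
omkm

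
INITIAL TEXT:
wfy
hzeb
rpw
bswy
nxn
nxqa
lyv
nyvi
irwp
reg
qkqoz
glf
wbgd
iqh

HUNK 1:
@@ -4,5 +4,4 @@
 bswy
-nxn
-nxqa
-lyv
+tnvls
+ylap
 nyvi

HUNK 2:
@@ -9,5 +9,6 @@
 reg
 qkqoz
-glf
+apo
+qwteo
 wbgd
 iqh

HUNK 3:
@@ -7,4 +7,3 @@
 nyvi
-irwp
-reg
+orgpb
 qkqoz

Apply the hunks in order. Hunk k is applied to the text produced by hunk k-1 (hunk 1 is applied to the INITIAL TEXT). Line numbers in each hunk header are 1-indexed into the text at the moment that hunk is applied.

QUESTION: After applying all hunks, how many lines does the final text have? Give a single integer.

Hunk 1: at line 4 remove [nxn,nxqa,lyv] add [tnvls,ylap] -> 13 lines: wfy hzeb rpw bswy tnvls ylap nyvi irwp reg qkqoz glf wbgd iqh
Hunk 2: at line 9 remove [glf] add [apo,qwteo] -> 14 lines: wfy hzeb rpw bswy tnvls ylap nyvi irwp reg qkqoz apo qwteo wbgd iqh
Hunk 3: at line 7 remove [irwp,reg] add [orgpb] -> 13 lines: wfy hzeb rpw bswy tnvls ylap nyvi orgpb qkqoz apo qwteo wbgd iqh
Final line count: 13

Answer: 13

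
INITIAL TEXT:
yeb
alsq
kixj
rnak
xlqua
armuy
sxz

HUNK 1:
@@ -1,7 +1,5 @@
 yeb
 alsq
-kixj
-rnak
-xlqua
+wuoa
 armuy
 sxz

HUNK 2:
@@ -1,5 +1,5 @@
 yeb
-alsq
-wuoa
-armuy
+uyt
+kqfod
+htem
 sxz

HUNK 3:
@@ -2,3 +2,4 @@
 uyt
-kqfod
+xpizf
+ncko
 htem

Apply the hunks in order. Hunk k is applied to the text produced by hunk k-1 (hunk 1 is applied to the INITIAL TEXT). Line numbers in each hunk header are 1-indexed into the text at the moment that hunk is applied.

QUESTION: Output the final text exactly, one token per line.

Hunk 1: at line 1 remove [kixj,rnak,xlqua] add [wuoa] -> 5 lines: yeb alsq wuoa armuy sxz
Hunk 2: at line 1 remove [alsq,wuoa,armuy] add [uyt,kqfod,htem] -> 5 lines: yeb uyt kqfod htem sxz
Hunk 3: at line 2 remove [kqfod] add [xpizf,ncko] -> 6 lines: yeb uyt xpizf ncko htem sxz

Answer: yeb
uyt
xpizf
ncko
htem
sxz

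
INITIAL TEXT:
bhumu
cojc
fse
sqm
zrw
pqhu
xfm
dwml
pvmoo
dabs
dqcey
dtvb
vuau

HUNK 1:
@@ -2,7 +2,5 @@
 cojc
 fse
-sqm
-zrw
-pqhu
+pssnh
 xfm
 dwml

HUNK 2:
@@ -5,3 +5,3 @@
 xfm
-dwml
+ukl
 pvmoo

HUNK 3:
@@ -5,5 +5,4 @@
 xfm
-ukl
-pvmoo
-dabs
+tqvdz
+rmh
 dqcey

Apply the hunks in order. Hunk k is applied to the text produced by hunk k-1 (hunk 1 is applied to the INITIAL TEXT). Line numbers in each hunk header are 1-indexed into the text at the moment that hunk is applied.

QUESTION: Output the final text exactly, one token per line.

Answer: bhumu
cojc
fse
pssnh
xfm
tqvdz
rmh
dqcey
dtvb
vuau

Derivation:
Hunk 1: at line 2 remove [sqm,zrw,pqhu] add [pssnh] -> 11 lines: bhumu cojc fse pssnh xfm dwml pvmoo dabs dqcey dtvb vuau
Hunk 2: at line 5 remove [dwml] add [ukl] -> 11 lines: bhumu cojc fse pssnh xfm ukl pvmoo dabs dqcey dtvb vuau
Hunk 3: at line 5 remove [ukl,pvmoo,dabs] add [tqvdz,rmh] -> 10 lines: bhumu cojc fse pssnh xfm tqvdz rmh dqcey dtvb vuau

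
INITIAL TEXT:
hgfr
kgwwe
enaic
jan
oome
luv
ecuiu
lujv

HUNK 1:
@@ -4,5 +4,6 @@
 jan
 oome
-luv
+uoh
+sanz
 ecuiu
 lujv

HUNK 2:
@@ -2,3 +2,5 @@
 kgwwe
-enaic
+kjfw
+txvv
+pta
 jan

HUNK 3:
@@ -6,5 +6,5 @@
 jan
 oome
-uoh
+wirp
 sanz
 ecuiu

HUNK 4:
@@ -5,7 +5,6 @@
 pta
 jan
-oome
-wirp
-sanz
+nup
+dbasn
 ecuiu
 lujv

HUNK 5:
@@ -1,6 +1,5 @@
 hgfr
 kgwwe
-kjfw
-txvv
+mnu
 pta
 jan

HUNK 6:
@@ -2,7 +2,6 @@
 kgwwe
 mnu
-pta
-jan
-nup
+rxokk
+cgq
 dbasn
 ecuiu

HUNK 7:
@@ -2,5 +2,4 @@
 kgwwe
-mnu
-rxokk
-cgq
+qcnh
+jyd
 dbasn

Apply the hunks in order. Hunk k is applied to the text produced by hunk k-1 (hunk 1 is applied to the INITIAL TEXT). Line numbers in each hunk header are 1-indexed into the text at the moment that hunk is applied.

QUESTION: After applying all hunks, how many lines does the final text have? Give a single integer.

Answer: 7

Derivation:
Hunk 1: at line 4 remove [luv] add [uoh,sanz] -> 9 lines: hgfr kgwwe enaic jan oome uoh sanz ecuiu lujv
Hunk 2: at line 2 remove [enaic] add [kjfw,txvv,pta] -> 11 lines: hgfr kgwwe kjfw txvv pta jan oome uoh sanz ecuiu lujv
Hunk 3: at line 6 remove [uoh] add [wirp] -> 11 lines: hgfr kgwwe kjfw txvv pta jan oome wirp sanz ecuiu lujv
Hunk 4: at line 5 remove [oome,wirp,sanz] add [nup,dbasn] -> 10 lines: hgfr kgwwe kjfw txvv pta jan nup dbasn ecuiu lujv
Hunk 5: at line 1 remove [kjfw,txvv] add [mnu] -> 9 lines: hgfr kgwwe mnu pta jan nup dbasn ecuiu lujv
Hunk 6: at line 2 remove [pta,jan,nup] add [rxokk,cgq] -> 8 lines: hgfr kgwwe mnu rxokk cgq dbasn ecuiu lujv
Hunk 7: at line 2 remove [mnu,rxokk,cgq] add [qcnh,jyd] -> 7 lines: hgfr kgwwe qcnh jyd dbasn ecuiu lujv
Final line count: 7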